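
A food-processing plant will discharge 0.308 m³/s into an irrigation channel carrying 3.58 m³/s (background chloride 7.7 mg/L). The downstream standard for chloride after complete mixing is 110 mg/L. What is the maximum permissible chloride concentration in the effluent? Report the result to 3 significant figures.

1300 mg/L

At the limit, (Qr·Cr + Qe·Cₑ)/(Qr + Qe) = 110:
Cₑ = (3.888·110 − 3.580·7.700) / 0.3080 = 1299 mg/L.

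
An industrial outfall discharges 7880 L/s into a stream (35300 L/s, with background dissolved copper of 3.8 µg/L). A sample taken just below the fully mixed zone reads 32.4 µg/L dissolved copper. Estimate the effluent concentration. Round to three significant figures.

161 µg/L

Mass balance: 35300·3.800 + 7880·Cₑ = 43180·32.40
→ Cₑ = (43180·32.40 − 35300·3.800) / 7880 = 160.5 µg/L.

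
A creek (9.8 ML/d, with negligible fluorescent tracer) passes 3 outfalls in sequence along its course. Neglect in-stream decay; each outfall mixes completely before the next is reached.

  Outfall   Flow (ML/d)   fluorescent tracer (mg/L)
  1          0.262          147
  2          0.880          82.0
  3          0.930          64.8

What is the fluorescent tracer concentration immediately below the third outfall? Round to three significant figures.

14.4 mg/L

Below outfall 1: Q → 10.06 ML/d, C = (9.800·0 + 0.2620·147.0)/10.06 = 3.828 mg/L.
Below outfall 2: Q → 10.94 ML/d, C = (10.06·3.828 + 0.8800·82.00)/10.94 = 10.11 mg/L.
Below outfall 3: Q → 11.87 ML/d, C = (10.94·10.11 + 0.9300·64.80)/11.87 = 14.40 mg/L.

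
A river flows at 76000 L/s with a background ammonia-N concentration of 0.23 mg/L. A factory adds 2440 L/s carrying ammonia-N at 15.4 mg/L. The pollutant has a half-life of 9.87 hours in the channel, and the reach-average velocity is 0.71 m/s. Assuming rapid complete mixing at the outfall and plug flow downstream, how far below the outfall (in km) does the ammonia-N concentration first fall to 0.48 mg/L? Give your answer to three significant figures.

After mixing, C = (76000·0.2300 + 2440·15.40) / 78440 = 55060/78440 = 0.7019 mg/L.
Half-life 9.87 h → k = ln 2 / 9.87 = 0.07023 h⁻¹ = 1.685 d⁻¹.
Set 0.7019·exp(−k·t) = 0.48 → t = ln(0.7019/0.48)/k = 19480 s = 5.411 h.
Distance = v·t = 0.71·19480 = 13830 m = 13.83 km.

13.8 km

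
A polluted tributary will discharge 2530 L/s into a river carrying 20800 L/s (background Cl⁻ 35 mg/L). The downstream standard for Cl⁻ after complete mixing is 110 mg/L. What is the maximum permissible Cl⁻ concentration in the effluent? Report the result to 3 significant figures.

727 mg/L

At the limit, (Qr·Cr + Qe·Cₑ)/(Qr + Qe) = 110:
Cₑ = (23330·110 − 20800·35.00) / 2530 = 726.6 mg/L.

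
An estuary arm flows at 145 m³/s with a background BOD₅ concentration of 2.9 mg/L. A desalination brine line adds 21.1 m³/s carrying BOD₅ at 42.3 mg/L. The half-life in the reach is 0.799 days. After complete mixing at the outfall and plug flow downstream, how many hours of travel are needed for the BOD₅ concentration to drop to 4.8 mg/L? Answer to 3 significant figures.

Mixed concentration C = ΣQC/ΣQ = (145.0·2.900 + 21.10·42.30) / 166.1 = 1313/166.1 = 7.905 mg/L.
Half-life 0.799 d → k = ln 2 / 0.799 = 0.8675 d⁻¹.
7.905·exp(−k·t) = 4.8 → t = ln(7.905/4.8)/k = 49690 s = 13.80 h.

13.8 h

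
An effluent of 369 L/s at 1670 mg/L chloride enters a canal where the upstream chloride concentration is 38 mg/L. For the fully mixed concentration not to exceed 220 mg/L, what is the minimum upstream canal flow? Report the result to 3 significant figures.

Set C_mix = 220: (Q·38.00 + 369.0·1670) / (Q + 369.0) = 220
→ Q = 369.0·(1670 − 220)/(220 − 38.00) = 2940 L/s.

2940 L/s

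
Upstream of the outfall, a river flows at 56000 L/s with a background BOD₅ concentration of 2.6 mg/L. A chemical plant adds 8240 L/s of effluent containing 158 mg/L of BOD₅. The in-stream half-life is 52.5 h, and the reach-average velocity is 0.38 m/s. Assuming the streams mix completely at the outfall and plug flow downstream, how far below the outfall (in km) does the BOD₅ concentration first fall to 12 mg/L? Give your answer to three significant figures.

Mass balance: C = (56000·2.600 + 8240·158.0) / 64240 = 1448000/64240 = 22.53 mg/L.
Half-life 52.5 h → k = ln 2 / 52.5 = 0.01320 h⁻¹ = 0.3169 d⁻¹.
Set 22.53·exp(−k·t) = 12 → t = ln(22.53/12)/k = 171800 s = 47.72 h.
Distance = v·t = 0.38·171800 = 65280 m = 65.28 km.

65.3 km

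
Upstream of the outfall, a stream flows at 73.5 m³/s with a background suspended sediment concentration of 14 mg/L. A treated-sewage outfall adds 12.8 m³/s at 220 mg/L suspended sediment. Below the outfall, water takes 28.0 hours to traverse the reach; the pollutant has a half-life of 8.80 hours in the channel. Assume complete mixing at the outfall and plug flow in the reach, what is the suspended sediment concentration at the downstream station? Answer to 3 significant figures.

Conservation of mass: C = (73.50·14.00 + 12.80·220.0) / 86.30 = 3845/86.30 = 44.55 mg/L.
Half-life 8.80 h → k = ln 2 / 8.80 = 0.07877 h⁻¹ = 1.890 d⁻¹.
After decay, C = 44.55 × e^(−kt) = 44.55 × 0.1102 = 4.910 mg/L.

4.91 mg/L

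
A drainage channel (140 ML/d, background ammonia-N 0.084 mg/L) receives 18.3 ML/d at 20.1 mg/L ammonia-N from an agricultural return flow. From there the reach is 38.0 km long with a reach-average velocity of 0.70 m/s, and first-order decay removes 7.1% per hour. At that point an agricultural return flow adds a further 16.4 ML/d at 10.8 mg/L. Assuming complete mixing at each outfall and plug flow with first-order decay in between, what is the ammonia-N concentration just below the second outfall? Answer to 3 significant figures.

1.73 mg/L

Flow-weighted average: C = (140.0·0.08400 + 18.30·20.10) / 158.3 = 379.6/158.3 = 2.398 mg/L; combined flow 158.3 ML/d.
Travel time t = 38.0·1000 / 0.70 = 54290 s = 15.08 h.
7.1%/h lost → k = −ln(1 − 0.071) = 0.07365 h⁻¹.
Applying C = C₀e^(−kt): 2.398 × 0.3294 = 0.7898 mg/L.
Second outfall: C = (158.3·0.7898 + 16.40·10.80)/174.7 = 1.730 mg/L.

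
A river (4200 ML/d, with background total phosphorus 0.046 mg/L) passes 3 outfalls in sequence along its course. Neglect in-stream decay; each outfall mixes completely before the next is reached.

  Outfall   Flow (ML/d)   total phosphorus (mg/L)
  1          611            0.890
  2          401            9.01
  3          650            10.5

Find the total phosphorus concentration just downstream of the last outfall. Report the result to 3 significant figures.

1.91 mg/L

After outfall 1: Q = 4200 + 611.0 = 4811 ML/d; C = (4200·0.04600 + 611.0·0.8900)/4811 = 0.1532 mg/L.
After outfall 2: Q = 4811 + 401.0 = 5212 ML/d; C = (4811·0.1532 + 401.0·9.010)/5212 = 0.8346 mg/L.
After outfall 3: Q = 5212 + 650.0 = 5862 ML/d; C = (5212·0.8346 + 650.0·10.50)/5862 = 1.906 mg/L.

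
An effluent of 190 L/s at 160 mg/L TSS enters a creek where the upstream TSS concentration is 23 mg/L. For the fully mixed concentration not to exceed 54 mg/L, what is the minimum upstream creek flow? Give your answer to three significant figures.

650 L/s

Set C_mix = 54: (Q·23.00 + 190.0·160.0) / (Q + 190.0) = 54
→ Q = 190.0·(160.0 − 54)/(54 − 23.00) = 649.7 L/s.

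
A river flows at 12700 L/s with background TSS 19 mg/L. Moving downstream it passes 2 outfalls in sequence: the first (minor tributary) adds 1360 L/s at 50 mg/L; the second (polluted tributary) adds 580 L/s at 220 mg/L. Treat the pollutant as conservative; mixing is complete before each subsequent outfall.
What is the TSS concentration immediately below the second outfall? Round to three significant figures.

Below outfall 1: Q → 14060 L/s, C = (12700·19.00 + 1360·50.00)/14060 = 22.00 mg/L.
Below outfall 2: Q → 14640 L/s, C = (14060·22.00 + 580.0·220.0)/14640 = 29.84 mg/L.

29.8 mg/L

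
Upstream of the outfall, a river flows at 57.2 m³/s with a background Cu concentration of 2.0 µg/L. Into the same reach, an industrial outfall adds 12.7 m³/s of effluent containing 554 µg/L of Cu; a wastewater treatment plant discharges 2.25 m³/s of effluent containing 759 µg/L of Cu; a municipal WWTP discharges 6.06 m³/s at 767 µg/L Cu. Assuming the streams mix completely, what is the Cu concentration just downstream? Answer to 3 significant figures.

Mass balance: C = (57.20·2.000 + 12.70·554.0 + 2.250·759.0 + 6.060·767.0) / 78.21 = 13510/78.21 = 172.7 µg/L.

173 µg/L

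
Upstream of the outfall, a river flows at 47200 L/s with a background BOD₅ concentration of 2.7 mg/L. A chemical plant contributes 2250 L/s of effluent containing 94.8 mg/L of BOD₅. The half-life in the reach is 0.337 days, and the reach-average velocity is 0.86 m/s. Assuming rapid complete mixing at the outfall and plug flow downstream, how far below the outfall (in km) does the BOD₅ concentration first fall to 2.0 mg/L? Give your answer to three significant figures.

Mass balance: C = (47200·2.700 + 2250·94.80) / 49450 = 340700/49450 = 6.891 mg/L.
Half-life 0.337 d → k = ln 2 / 0.337 = 2.057 d⁻¹.
Set 6.891·exp(−k·t) = 2.0 → t = ln(6.891/2.0)/k = 51960 s = 14.43 h.
Distance = v·t = 0.86·51960 = 44690 m = 44.69 km.

44.7 km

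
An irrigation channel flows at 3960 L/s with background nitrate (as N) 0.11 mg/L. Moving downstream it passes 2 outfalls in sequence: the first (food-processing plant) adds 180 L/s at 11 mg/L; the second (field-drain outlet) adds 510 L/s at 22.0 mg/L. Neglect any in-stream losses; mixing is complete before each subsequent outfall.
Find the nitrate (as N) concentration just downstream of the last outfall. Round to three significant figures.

2.93 mg/L

Below outfall 1: Q → 4140 L/s, C = (3960·0.1100 + 180.0·11.00)/4140 = 0.5835 mg/L.
Below outfall 2: Q → 4650 L/s, C = (4140·0.5835 + 510.0·22.00)/4650 = 2.932 mg/L.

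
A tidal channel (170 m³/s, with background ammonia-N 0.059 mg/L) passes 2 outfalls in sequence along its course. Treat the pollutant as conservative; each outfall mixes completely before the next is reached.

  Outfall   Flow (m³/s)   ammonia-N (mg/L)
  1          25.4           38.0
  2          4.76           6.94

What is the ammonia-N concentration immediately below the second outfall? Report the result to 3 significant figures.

Outfall 1: combined Q = 195.4 m³/s; C = (170.0·0.05900 + 25.40·38.00)/195.4 = 4.991 mg/L.
Outfall 2: combined Q = 200.2 m³/s; C = (195.4·4.991 + 4.760·6.940)/200.2 = 5.037 mg/L.

5.04 mg/L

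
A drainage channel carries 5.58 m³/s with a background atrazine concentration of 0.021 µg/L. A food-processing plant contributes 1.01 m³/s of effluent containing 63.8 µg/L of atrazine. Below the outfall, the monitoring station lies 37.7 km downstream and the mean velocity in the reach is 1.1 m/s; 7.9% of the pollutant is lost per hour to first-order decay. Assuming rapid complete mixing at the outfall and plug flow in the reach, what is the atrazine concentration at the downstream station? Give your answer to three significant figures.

4.47 µg/L

Mass balance: C = (5.580·0.02100 + 1.010·63.80) / 6.590 = 64.56/6.590 = 9.796 µg/L.
Travel time t = 37.7·1000 / 1.1 = 34270 s = 9.520 h.
7.9%/h lost → k = −ln(1 − 0.079) = 0.08230 h⁻¹.
Applying C = C₀e^(−kt): 9.796 × 0.4568 = 4.475 µg/L.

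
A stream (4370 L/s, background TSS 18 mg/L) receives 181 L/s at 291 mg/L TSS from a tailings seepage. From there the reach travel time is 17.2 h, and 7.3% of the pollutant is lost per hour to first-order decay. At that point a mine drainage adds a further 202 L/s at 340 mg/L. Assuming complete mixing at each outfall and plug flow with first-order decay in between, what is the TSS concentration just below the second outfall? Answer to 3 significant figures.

22.0 mg/L

After mixing, C = (4370·18.00 + 181.0·291.0) / 4551 = 131300/4551 = 28.86 mg/L; combined flow 4551 L/s.
7.3%/h lost → k = −ln(1 − 0.073) = 0.07580 h⁻¹.
Decay over the reach: 28.86·exp(−kt) = 28.86·0.2715 = 7.835 mg/L.
At the second outfall, C = (4551·7.835 + 202.0·340.0) / (4551 + 202.0) = 21.95 mg/L.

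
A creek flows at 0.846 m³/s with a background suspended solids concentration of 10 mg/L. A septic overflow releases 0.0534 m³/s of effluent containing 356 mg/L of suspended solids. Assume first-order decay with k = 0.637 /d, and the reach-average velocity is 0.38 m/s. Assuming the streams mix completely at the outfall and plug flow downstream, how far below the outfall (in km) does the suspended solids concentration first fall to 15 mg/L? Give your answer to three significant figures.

Mass balance: C = (0.8460·10.00 + 0.05340·356.0) / 0.8994 = 27.47/0.8994 = 30.54 mg/L.
Set 30.54·exp(−k·t) = 15 → t = ln(30.54/15)/k = 96450 s = 26.79 h.
Distance = v·t = 0.38·96450 = 36650 m = 36.65 km.

36.7 km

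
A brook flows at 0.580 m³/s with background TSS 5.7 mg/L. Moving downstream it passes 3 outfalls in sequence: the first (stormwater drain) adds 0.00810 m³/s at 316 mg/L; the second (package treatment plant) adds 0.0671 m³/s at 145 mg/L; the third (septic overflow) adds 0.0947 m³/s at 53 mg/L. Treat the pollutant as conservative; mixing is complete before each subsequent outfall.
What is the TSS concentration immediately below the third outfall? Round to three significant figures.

Below outfall 1: Q → 0.5881 m³/s, C = (0.5800·5.700 + 0.008100·316.0)/0.5881 = 9.974 mg/L.
Below outfall 2: Q → 0.6552 m³/s, C = (0.5881·9.974 + 0.06710·145.0)/0.6552 = 23.80 mg/L.
Below outfall 3: Q → 0.7499 m³/s, C = (0.6552·23.80 + 0.09470·53.00)/0.7499 = 27.49 mg/L.

27.5 mg/L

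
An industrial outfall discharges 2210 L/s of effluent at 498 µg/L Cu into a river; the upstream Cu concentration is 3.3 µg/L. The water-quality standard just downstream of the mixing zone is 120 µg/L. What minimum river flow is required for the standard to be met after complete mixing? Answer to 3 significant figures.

7160 L/s

Set C_mix = 120: (Q·3.300 + 2210·498.0) / (Q + 2210) = 120
→ Q = 2210·(498.0 − 120)/(120 − 3.300) = 7158 L/s.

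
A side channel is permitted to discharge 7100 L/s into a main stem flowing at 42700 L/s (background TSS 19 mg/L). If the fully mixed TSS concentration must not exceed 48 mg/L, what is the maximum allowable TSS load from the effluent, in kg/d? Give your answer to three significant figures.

136000 kg/d

Mass balance at the limit: 42700·19.00 + 7100·Cₑ = 49800·48 → Cₑ = 222.4 mg/L.
7100 L/s = 7.100 m³/s. Load = 7.100 m³/s × 222.4 g/m³ × 86 400 s/d = 136400 kg/d.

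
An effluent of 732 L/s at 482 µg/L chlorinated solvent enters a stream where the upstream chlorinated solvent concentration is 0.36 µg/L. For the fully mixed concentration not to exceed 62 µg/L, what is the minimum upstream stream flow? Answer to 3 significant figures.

Set C_mix = 62: (Q·0.3600 + 732.0·482.0) / (Q + 732.0) = 62
→ Q = 732.0·(482.0 − 62)/(62 − 0.3600) = 4988 L/s.

4990 L/s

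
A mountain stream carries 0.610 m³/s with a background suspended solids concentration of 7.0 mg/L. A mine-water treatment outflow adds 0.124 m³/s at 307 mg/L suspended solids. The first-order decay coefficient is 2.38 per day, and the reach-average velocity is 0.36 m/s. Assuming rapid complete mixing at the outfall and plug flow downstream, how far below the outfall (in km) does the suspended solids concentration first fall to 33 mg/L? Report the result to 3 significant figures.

Mixed concentration C = ΣQC/ΣQ = (0.6100·7.000 + 0.1240·307.0) / 0.7340 = 42.34/0.7340 = 57.68 mg/L.
Set 57.68·exp(−k·t) = 33 → t = ln(57.68/33)/k = 20270 s = 5.631 h.
Distance = v·t = 0.36·20270 = 7298 m = 7.298 km.

7.30 km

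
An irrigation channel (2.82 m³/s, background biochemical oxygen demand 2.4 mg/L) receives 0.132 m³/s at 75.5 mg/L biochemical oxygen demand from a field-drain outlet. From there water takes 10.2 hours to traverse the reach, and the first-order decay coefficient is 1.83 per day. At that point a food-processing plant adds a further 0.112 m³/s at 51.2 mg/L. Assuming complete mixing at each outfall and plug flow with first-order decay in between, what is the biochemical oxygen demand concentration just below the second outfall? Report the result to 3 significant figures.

After mixing, C = (2.820·2.400 + 0.1320·75.50) / 2.952 = 16.73/2.952 = 5.669 mg/L; combined flow 2.952 m³/s.
First-order decay: C = 5.669·exp(−k·t) = 5.669·0.4594 = 2.604 mg/L.
At the second outfall, C = (2.952·2.604 + 0.1120·51.20) / (2.952 + 0.1120) = 4.381 mg/L.

4.38 mg/L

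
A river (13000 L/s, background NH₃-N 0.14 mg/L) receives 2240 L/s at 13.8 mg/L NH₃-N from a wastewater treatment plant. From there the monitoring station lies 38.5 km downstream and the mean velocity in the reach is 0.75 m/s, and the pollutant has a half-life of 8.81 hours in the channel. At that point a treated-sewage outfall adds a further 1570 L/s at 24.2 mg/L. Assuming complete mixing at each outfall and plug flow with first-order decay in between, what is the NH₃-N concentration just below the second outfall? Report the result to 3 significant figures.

Conservation of mass: C = (13000·0.1400 + 2240·13.80) / 15240 = 32730/15240 = 2.148 mg/L; combined flow 15240 L/s.
Travel time t = 38.5·1000 / 0.75 = 51330 s = 14.26 h.
Half-life 8.81 h → k = ln 2 / 8.81 = 0.07868 h⁻¹ = 1.888 d⁻¹.
After decay, C = 2.148 × e^(−kt) = 2.148 × 0.3257 = 0.6995 mg/L.
Second outfall: C = (15240·0.6995 + 1570·24.20)/16810 = 2.894 mg/L.

2.89 mg/L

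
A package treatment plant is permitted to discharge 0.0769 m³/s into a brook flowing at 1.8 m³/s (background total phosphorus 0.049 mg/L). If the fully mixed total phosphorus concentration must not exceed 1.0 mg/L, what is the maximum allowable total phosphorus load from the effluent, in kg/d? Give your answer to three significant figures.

155 kg/d

Mass balance at the limit: 1.800·0.04900 + 0.07690·Cₑ = 1.877·1.0 → Cₑ = 23.26 mg/L.
Load = 0.07690 m³/s × 23.26 g/m³ × 86 400 s/d = 154.5 kg/d.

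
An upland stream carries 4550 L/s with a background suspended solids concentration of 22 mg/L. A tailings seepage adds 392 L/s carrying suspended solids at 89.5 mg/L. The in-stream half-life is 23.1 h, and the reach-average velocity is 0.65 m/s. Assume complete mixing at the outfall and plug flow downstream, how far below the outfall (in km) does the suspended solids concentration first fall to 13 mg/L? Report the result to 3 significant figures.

58.0 km

Conservation of mass: C = (4550·22.00 + 392.0·89.50) / 4942 = 135200/4942 = 27.35 mg/L.
Half-life 23.1 h → k = ln 2 / 23.1 = 0.03001 h⁻¹ = 0.7202 d⁻¹.
Set 27.35·exp(−k·t) = 13 → t = ln(27.35/13)/k = 89250 s = 24.79 h.
Distance = v·t = 0.65·89250 = 58010 m = 58.01 km.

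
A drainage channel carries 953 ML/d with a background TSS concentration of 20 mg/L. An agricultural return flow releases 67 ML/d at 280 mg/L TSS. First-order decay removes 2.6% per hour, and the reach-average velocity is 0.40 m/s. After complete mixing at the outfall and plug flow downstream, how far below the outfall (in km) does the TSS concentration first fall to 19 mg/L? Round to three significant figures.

36.5 km

Conservation of mass: C = (953.0·20.00 + 67.00·280.0) / 1020 = 37820/1020 = 37.08 mg/L.
2.6%/h lost → k = −ln(1 − 0.026) = 0.02634 h⁻¹.
Set 37.08·exp(−k·t) = 19 → t = ln(37.08/19)/k = 91370 s = 25.38 h.
Distance = v·t = 0.40·91370 = 36550 m = 36.55 km.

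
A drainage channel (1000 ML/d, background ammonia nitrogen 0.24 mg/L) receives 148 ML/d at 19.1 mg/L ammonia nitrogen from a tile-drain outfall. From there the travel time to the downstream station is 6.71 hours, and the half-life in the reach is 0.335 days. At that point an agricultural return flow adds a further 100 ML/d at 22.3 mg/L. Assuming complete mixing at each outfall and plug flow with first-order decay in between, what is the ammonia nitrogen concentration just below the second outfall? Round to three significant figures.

Conservation of mass: C = (1000·0.2400 + 148.0·19.10) / 1148 = 3067/1148 = 2.671 mg/L; combined flow 1148 ML/d.
Half-life 0.335 d → k = ln 2 / 0.335 = 2.069 d⁻¹.
Decay over the reach: 2.671·exp(−kt) = 2.671·0.5607 = 1.498 mg/L.
Second outfall: C = (1148·1.498 + 100.0·22.30)/1248 = 3.165 mg/L.

3.16 mg/L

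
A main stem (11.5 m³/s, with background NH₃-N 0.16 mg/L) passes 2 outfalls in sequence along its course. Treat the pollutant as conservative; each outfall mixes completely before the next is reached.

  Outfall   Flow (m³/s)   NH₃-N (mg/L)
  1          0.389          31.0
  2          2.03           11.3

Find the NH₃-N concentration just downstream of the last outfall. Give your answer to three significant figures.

After outfall 1: Q = 11.50 + 0.3890 = 11.89 m³/s; C = (11.50·0.1600 + 0.3890·31.00)/11.89 = 1.169 mg/L.
After outfall 2: Q = 11.89 + 2.030 = 13.92 m³/s; C = (11.89·1.169 + 2.030·11.30)/13.92 = 2.647 mg/L.

2.65 mg/L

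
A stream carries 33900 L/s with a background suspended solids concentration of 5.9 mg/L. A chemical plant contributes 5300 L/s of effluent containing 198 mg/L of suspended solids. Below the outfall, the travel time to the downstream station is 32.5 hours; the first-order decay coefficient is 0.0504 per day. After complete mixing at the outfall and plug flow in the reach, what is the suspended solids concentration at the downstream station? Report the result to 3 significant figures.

Conservation of mass: C = (33900·5.900 + 5300·198.0) / 39200 = 1249000/39200 = 31.87 mg/L.
After decay, C = 31.87 × e^(−kt) = 31.87 × 0.9340 = 29.77 mg/L.

29.8 mg/L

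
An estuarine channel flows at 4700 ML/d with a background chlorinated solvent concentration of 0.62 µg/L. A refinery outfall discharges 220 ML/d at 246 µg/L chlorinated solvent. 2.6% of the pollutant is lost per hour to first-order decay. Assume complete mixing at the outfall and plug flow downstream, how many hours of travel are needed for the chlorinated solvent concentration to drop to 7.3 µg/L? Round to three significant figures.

17.6 h

Flow-weighted average: C = (4700·0.6200 + 220.0·246.0) / 4920 = 57030/4920 = 11.59 µg/L.
2.6%/h lost → k = −ln(1 − 0.026) = 0.02634 h⁻¹.
11.59·exp(−k·t) = 7.3 → t = ln(11.59/7.3)/k = 63200 s = 17.55 h.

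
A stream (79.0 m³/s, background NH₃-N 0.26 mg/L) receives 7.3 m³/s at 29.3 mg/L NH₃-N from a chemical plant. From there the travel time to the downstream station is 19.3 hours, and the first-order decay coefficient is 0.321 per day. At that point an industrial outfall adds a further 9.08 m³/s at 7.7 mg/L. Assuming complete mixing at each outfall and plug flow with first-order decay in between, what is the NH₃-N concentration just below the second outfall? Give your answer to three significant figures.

Mass balance: C = (79.00·0.2600 + 7.300·29.30) / 86.30 = 234.4/86.30 = 2.716 mg/L; combined flow 86.30 m³/s.
Decay over the reach: 2.716·exp(−kt) = 2.716·0.7725 = 2.098 mg/L.
Second outfall: C = (86.30·2.098 + 9.080·7.700)/95.38 = 2.632 mg/L.

2.63 mg/L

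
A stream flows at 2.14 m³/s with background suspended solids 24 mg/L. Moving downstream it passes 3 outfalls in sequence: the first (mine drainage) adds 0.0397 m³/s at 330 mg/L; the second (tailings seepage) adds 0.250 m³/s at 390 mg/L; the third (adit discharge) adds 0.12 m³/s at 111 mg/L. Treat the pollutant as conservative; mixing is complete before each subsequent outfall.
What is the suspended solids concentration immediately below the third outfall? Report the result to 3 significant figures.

68.7 mg/L

Below outfall 1: Q → 2.180 m³/s, C = (2.140·24.00 + 0.03970·330.0)/2.180 = 29.57 mg/L.
Below outfall 2: Q → 2.430 m³/s, C = (2.180·29.57 + 0.2500·390.0)/2.430 = 66.66 mg/L.
Below outfall 3: Q → 2.550 m³/s, C = (2.430·66.66 + 0.1200·111.0)/2.550 = 68.75 mg/L.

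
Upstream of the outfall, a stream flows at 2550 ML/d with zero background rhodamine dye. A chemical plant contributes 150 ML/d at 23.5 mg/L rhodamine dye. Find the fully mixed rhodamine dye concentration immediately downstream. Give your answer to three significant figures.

Flow-weighted average: C = (2550·0 + 150.0·23.50) / 2700 = 3525/2700 = 1.306 mg/L.

1.31 mg/L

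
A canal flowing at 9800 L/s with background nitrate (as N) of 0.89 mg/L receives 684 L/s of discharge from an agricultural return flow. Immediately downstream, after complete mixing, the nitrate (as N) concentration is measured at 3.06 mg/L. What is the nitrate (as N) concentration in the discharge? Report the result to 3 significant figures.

34.2 mg/L

Mass balance: 9800·0.8900 + 684.0·Cₑ = 10480·3.060
→ Cₑ = (10480·3.060 − 9800·0.8900) / 684.0 = 34.15 mg/L.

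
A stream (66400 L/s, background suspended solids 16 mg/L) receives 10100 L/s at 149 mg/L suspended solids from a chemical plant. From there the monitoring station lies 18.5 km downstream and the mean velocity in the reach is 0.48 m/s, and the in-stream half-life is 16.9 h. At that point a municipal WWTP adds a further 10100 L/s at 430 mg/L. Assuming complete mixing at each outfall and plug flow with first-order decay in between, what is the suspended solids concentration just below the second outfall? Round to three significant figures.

Mixed concentration C = ΣQC/ΣQ = (66400·16.00 + 10100·149.0) / 76500 = 2567000/76500 = 33.56 mg/L; combined flow 76500 L/s.
Travel time t = 18.5·1000 / 0.48 = 38540 s = 10.71 h.
Half-life 16.9 h → k = ln 2 / 16.9 = 0.04101 h⁻¹ = 0.9844 d⁻¹.
Decay over the reach: 33.56·exp(−kt) = 33.56·0.6446 = 21.63 mg/L.
Second outfall: C = (76500·21.63 + 10100·430.0)/86600 = 69.26 mg/L.

69.3 mg/L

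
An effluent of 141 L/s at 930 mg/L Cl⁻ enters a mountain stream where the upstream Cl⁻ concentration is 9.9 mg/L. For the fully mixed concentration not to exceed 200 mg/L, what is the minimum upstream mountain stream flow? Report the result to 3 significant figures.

541 L/s

Set C_mix = 200: (Q·9.900 + 141.0·930.0) / (Q + 141.0) = 200
→ Q = 141.0·(930.0 − 200)/(200 − 9.900) = 541.5 L/s.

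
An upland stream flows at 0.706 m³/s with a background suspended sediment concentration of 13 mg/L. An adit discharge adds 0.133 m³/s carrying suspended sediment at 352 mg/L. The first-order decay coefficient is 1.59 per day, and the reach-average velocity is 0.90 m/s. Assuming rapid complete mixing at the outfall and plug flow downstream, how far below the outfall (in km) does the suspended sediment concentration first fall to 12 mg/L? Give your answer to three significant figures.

Mass balance: C = (0.7060·13.00 + 0.1330·352.0) / 0.8390 = 55.99/0.8390 = 66.74 mg/L.
Set 66.74·exp(−k·t) = 12 → t = ln(66.74/12)/k = 93240 s = 25.90 h.
Distance = v·t = 0.90·93240 = 83920 m = 83.92 km.

83.9 km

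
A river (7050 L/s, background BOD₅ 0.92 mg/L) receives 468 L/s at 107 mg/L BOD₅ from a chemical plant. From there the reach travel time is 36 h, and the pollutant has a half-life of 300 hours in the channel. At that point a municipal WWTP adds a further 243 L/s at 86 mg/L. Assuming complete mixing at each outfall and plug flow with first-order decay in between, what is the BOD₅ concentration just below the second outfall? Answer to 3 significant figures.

Mixed concentration C = ΣQC/ΣQ = (7050·0.9200 + 468.0·107.0) / 7518 = 56560/7518 = 7.524 mg/L; combined flow 7518 L/s.
Half-life 300 h → k = ln 2 / 300 = 0.002310 h⁻¹ = 0.05545 d⁻¹.
Decay over the reach: 7.524·exp(−kt) = 7.524·0.9202 = 6.923 mg/L.
Second outfall: C = (7518·6.923 + 243.0·86.00)/7761 = 9.399 mg/L.

9.40 mg/L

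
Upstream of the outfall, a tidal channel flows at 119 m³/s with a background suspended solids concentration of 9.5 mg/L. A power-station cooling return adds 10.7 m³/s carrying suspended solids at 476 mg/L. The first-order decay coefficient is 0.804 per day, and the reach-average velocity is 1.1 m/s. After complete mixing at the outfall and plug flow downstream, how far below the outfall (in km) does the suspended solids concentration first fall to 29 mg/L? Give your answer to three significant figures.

59.5 km

Flow-weighted average: C = (119.0·9.500 + 10.70·476.0) / 129.7 = 6224/129.7 = 47.99 mg/L.
Set 47.99·exp(−k·t) = 29 → t = ln(47.99/29)/k = 54120 s = 15.03 h.
Distance = v·t = 1.1·54120 = 59530 m = 59.53 km.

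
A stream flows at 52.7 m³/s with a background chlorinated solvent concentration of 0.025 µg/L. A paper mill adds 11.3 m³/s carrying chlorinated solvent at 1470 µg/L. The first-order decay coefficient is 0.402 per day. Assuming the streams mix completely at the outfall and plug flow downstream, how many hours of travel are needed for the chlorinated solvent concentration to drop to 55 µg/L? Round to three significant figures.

92.6 h

Mass balance: C = (52.70·0.02500 + 11.30·1470) / 64.00 = 16610/64.00 = 259.6 µg/L.
259.6·exp(−k·t) = 55 → t = ln(259.6/55)/k = 333500 s = 92.64 h.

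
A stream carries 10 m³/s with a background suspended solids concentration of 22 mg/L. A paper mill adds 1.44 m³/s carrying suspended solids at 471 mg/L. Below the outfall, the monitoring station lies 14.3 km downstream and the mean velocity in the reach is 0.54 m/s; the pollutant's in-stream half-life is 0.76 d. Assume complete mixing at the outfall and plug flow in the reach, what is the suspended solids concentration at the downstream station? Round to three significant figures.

Mass balance: C = (10.00·22.00 + 1.440·471.0) / 11.44 = 898.2/11.44 = 78.52 mg/L.
Travel time t = 14.3·1000 / 0.54 = 26480 s = 7.356 h.
Half-life 0.76 d → k = ln 2 / 0.76 = 0.9120 d⁻¹.
After decay, C = 78.52 × e^(−kt) = 78.52 × 0.7561 = 59.37 mg/L.

59.4 mg/L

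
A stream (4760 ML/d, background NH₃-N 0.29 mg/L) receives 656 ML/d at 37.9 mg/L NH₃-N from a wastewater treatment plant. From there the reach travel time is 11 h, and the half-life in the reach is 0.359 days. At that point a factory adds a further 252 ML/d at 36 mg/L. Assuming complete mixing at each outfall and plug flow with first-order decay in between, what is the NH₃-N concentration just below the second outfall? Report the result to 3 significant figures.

3.51 mg/L

Flow-weighted average: C = (4760·0.2900 + 656.0·37.90) / 5416 = 26240/5416 = 4.845 mg/L; combined flow 5416 ML/d.
Half-life 0.359 d → k = ln 2 / 0.359 = 1.931 d⁻¹.
First-order decay: C = 4.845·exp(−k·t) = 4.845·0.4127 = 2.000 mg/L.
At the second outfall, C = (5416·2.000 + 252.0·36.00) / (5416 + 252.0) = 3.512 mg/L.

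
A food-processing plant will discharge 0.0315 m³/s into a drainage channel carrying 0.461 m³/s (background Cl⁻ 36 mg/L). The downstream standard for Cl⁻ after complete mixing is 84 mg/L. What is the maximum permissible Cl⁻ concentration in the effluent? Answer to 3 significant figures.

At the limit, (Qr·Cr + Qe·Cₑ)/(Qr + Qe) = 84:
Cₑ = (0.4925·84 − 0.4610·36.00) / 0.03150 = 786.5 mg/L.

786 mg/L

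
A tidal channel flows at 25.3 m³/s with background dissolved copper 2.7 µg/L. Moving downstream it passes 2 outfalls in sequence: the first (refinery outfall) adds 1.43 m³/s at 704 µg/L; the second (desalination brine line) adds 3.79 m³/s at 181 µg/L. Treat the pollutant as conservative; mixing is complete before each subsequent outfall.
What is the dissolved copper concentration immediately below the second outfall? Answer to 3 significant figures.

57.7 µg/L

Below outfall 1: Q → 26.73 m³/s, C = (25.30·2.700 + 1.430·704.0)/26.73 = 40.22 µg/L.
Below outfall 2: Q → 30.52 m³/s, C = (26.73·40.22 + 3.790·181.0)/30.52 = 57.70 µg/L.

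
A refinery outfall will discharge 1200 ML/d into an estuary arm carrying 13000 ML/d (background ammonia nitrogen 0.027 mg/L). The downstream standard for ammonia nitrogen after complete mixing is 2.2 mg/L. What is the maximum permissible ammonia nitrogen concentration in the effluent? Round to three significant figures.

At the limit, (Qr·Cr + Qe·Cₑ)/(Qr + Qe) = 2.2:
Cₑ = (14200·2.2 − 13000·0.02700) / 1200 = 25.74 mg/L.

25.7 mg/L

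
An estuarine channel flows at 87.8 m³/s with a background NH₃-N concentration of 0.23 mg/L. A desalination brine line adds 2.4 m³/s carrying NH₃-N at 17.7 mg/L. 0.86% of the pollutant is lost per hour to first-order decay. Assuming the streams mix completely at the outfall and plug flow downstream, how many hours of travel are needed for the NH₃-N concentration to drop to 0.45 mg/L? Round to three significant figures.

50.3 h

Mass balance: C = (87.80·0.2300 + 2.400·17.70) / 90.20 = 62.67/90.20 = 0.6948 mg/L.
0.86%/h lost → k = −ln(1 − 0.0086) = 0.008637 h⁻¹.
0.6948·exp(−k·t) = 0.45 → t = ln(0.6948/0.45)/k = 181100 s = 50.30 h.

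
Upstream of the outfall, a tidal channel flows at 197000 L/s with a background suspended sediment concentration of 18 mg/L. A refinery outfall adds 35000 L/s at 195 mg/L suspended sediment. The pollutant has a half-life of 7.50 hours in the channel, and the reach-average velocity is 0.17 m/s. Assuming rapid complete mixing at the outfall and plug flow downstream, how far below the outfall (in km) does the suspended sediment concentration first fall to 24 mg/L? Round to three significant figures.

4.12 km

Conservation of mass: C = (197000·18.00 + 35000·195.0) / 232000 = 10370000/232000 = 44.70 mg/L.
Half-life 7.50 h → k = ln 2 / 7.50 = 0.09242 h⁻¹ = 2.218 d⁻¹.
Set 44.70·exp(−k·t) = 24 → t = ln(44.70/24)/k = 24230 s = 6.730 h.
Distance = v·t = 0.17·24230 = 4119 m = 4.119 km.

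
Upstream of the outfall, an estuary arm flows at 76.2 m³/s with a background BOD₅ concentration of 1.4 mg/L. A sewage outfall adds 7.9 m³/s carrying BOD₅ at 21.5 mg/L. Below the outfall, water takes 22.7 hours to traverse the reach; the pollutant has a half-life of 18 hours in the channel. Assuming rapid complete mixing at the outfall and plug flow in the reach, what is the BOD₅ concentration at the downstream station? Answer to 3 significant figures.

1.37 mg/L

After mixing, C = (76.20·1.400 + 7.900·21.50) / 84.10 = 276.5/84.10 = 3.288 mg/L.
Half-life 18 h → k = ln 2 / 18 = 0.03851 h⁻¹ = 0.9242 d⁻¹.
First-order decay: C = 3.288·exp(−k·t) = 3.288·0.4172 = 1.372 mg/L.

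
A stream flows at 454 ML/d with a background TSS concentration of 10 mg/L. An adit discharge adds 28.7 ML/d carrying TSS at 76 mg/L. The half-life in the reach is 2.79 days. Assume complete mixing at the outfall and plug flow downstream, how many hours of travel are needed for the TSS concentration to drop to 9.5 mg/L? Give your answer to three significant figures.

36.9 h

After mixing, C = (454.0·10.00 + 28.70·76.00) / 482.7 = 6721/482.7 = 13.92 mg/L.
Half-life 2.79 d → k = ln 2 / 2.79 = 0.2484 d⁻¹.
13.92·exp(−k·t) = 9.5 → t = ln(13.92/9.5)/k = 133000 s = 36.93 h.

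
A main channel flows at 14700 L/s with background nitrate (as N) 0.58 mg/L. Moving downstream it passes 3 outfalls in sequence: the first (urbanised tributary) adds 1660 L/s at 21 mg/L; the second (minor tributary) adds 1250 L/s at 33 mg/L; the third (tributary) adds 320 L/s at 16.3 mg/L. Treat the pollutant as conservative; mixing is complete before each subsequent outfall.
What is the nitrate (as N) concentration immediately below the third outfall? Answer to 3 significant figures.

5.01 mg/L

After outfall 1: Q = 14700 + 1660 = 16360 L/s; C = (14700·0.5800 + 1660·21.00)/16360 = 2.652 mg/L.
After outfall 2: Q = 16360 + 1250 = 17610 L/s; C = (16360·2.652 + 1250·33.00)/17610 = 4.806 mg/L.
After outfall 3: Q = 17610 + 320.0 = 17930 L/s; C = (17610·4.806 + 320.0·16.30)/17930 = 5.011 mg/L.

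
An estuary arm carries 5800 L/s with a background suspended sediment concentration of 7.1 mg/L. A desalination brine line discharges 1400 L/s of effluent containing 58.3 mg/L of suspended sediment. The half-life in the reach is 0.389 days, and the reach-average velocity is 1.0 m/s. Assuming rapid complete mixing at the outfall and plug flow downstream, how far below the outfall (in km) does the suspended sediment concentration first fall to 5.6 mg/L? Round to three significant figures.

54.0 km

After mixing, C = (5800·7.100 + 1400·58.30) / 7200 = 122800/7200 = 17.06 mg/L.
Half-life 0.389 d → k = ln 2 / 0.389 = 1.782 d⁻¹.
Set 17.06·exp(−k·t) = 5.6 → t = ln(17.06/5.6)/k = 54000 s = 15.00 h.
Distance = v·t = 1.0·54000 = 54000 m = 54.00 km.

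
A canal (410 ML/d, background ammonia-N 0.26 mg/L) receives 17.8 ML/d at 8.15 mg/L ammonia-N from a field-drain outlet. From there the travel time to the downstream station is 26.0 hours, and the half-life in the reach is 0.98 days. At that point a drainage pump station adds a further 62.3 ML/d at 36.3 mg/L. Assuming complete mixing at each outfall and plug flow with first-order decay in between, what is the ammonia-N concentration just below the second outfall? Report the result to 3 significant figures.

After mixing, C = (410.0·0.2600 + 17.80·8.150) / 427.8 = 251.7/427.8 = 0.5883 mg/L; combined flow 427.8 ML/d.
Half-life 0.98 d → k = ln 2 / 0.98 = 0.7073 d⁻¹.
First-order decay: C = 0.5883·exp(−k·t) = 0.5883·0.4648 = 0.2734 mg/L.
Second outfall: C = (427.8·0.2734 + 62.30·36.30)/490.1 = 4.853 mg/L.

4.85 mg/L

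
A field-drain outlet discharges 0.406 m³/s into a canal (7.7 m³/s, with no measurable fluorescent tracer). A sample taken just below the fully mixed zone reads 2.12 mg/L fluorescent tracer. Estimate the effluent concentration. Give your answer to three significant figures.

42.3 mg/L

Mass balance: 7.700·0 + 0.4060·Cₑ = 8.106·2.120
→ Cₑ = (8.106·2.120 − 7.700·0) / 0.4060 = 42.33 mg/L.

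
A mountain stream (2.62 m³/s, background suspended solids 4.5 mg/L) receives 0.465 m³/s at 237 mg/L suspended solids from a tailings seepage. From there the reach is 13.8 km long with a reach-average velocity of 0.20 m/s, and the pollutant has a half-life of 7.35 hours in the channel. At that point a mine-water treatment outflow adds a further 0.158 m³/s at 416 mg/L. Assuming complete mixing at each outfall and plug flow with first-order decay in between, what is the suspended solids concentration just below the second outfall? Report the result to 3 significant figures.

26.4 mg/L

Mixed concentration C = ΣQC/ΣQ = (2.620·4.500 + 0.4650·237.0) / 3.085 = 122.0/3.085 = 39.54 mg/L; combined flow 3.085 m³/s.
Travel time t = 13.8·1000 / 0.20 = 69000 s = 19.17 h.
Half-life 7.35 h → k = ln 2 / 7.35 = 0.09431 h⁻¹ = 2.263 d⁻¹.
Decay over the reach: 39.54·exp(−kt) = 39.54·0.1641 = 6.488 mg/L.
At the second outfall, C = (3.085·6.488 + 0.1580·416.0) / (3.085 + 0.1580) = 26.44 mg/L.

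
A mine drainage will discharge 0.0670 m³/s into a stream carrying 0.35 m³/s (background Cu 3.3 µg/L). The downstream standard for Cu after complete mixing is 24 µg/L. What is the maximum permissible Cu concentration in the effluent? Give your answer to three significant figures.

At the limit, (Qr·Cr + Qe·Cₑ)/(Qr + Qe) = 24:
Cₑ = (0.4170·24 − 0.3500·3.300) / 0.06700 = 132.1 µg/L.

132 µg/L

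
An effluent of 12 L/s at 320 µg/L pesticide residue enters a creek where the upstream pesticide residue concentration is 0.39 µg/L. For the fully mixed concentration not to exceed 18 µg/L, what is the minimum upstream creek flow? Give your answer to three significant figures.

206 L/s

Set C_mix = 18: (Q·0.3900 + 12.00·320.0) / (Q + 12.00) = 18
→ Q = 12.00·(320.0 − 18)/(18 − 0.3900) = 205.8 L/s.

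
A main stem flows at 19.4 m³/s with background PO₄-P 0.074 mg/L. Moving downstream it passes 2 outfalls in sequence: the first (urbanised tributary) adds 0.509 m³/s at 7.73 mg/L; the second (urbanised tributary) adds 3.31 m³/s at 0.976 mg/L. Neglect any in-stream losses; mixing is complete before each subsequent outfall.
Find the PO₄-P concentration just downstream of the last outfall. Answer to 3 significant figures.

After outfall 1: Q = 19.40 + 0.5090 = 19.91 m³/s; C = (19.40·0.07400 + 0.5090·7.730)/19.91 = 0.2697 mg/L.
After outfall 2: Q = 19.91 + 3.310 = 23.22 m³/s; C = (19.91·0.2697 + 3.310·0.9760)/23.22 = 0.3704 mg/L.

0.370 mg/L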